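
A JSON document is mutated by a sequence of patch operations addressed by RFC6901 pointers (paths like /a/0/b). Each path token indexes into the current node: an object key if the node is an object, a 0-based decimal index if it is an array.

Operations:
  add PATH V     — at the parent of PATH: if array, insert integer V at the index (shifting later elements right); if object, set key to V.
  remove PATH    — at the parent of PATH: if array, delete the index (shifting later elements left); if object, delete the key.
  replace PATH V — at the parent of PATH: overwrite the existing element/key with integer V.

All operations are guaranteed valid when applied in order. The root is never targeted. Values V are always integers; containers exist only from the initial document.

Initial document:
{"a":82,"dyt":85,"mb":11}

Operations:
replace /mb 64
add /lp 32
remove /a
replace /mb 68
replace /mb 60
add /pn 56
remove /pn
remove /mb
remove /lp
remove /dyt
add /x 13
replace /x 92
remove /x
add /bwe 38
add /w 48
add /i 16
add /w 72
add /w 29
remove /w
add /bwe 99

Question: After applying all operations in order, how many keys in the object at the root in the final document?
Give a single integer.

Answer: 2

Derivation:
After op 1 (replace /mb 64): {"a":82,"dyt":85,"mb":64}
After op 2 (add /lp 32): {"a":82,"dyt":85,"lp":32,"mb":64}
After op 3 (remove /a): {"dyt":85,"lp":32,"mb":64}
After op 4 (replace /mb 68): {"dyt":85,"lp":32,"mb":68}
After op 5 (replace /mb 60): {"dyt":85,"lp":32,"mb":60}
After op 6 (add /pn 56): {"dyt":85,"lp":32,"mb":60,"pn":56}
After op 7 (remove /pn): {"dyt":85,"lp":32,"mb":60}
After op 8 (remove /mb): {"dyt":85,"lp":32}
After op 9 (remove /lp): {"dyt":85}
After op 10 (remove /dyt): {}
After op 11 (add /x 13): {"x":13}
After op 12 (replace /x 92): {"x":92}
After op 13 (remove /x): {}
After op 14 (add /bwe 38): {"bwe":38}
After op 15 (add /w 48): {"bwe":38,"w":48}
After op 16 (add /i 16): {"bwe":38,"i":16,"w":48}
After op 17 (add /w 72): {"bwe":38,"i":16,"w":72}
After op 18 (add /w 29): {"bwe":38,"i":16,"w":29}
After op 19 (remove /w): {"bwe":38,"i":16}
After op 20 (add /bwe 99): {"bwe":99,"i":16}
Size at the root: 2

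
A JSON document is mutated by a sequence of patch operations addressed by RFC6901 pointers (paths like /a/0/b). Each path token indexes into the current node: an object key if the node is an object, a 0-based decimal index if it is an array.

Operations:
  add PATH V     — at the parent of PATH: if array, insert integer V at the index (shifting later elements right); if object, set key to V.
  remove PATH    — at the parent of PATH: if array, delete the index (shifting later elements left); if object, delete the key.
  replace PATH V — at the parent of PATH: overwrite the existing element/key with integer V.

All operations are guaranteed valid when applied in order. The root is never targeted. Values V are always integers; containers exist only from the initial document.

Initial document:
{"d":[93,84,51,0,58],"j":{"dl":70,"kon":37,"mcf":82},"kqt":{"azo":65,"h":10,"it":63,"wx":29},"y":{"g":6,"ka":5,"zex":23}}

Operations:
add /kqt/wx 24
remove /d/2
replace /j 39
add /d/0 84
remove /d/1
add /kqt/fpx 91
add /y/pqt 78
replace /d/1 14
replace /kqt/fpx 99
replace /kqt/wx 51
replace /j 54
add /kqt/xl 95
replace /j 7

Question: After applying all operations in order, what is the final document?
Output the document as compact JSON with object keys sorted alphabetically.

After op 1 (add /kqt/wx 24): {"d":[93,84,51,0,58],"j":{"dl":70,"kon":37,"mcf":82},"kqt":{"azo":65,"h":10,"it":63,"wx":24},"y":{"g":6,"ka":5,"zex":23}}
After op 2 (remove /d/2): {"d":[93,84,0,58],"j":{"dl":70,"kon":37,"mcf":82},"kqt":{"azo":65,"h":10,"it":63,"wx":24},"y":{"g":6,"ka":5,"zex":23}}
After op 3 (replace /j 39): {"d":[93,84,0,58],"j":39,"kqt":{"azo":65,"h":10,"it":63,"wx":24},"y":{"g":6,"ka":5,"zex":23}}
After op 4 (add /d/0 84): {"d":[84,93,84,0,58],"j":39,"kqt":{"azo":65,"h":10,"it":63,"wx":24},"y":{"g":6,"ka":5,"zex":23}}
After op 5 (remove /d/1): {"d":[84,84,0,58],"j":39,"kqt":{"azo":65,"h":10,"it":63,"wx":24},"y":{"g":6,"ka":5,"zex":23}}
After op 6 (add /kqt/fpx 91): {"d":[84,84,0,58],"j":39,"kqt":{"azo":65,"fpx":91,"h":10,"it":63,"wx":24},"y":{"g":6,"ka":5,"zex":23}}
After op 7 (add /y/pqt 78): {"d":[84,84,0,58],"j":39,"kqt":{"azo":65,"fpx":91,"h":10,"it":63,"wx":24},"y":{"g":6,"ka":5,"pqt":78,"zex":23}}
After op 8 (replace /d/1 14): {"d":[84,14,0,58],"j":39,"kqt":{"azo":65,"fpx":91,"h":10,"it":63,"wx":24},"y":{"g":6,"ka":5,"pqt":78,"zex":23}}
After op 9 (replace /kqt/fpx 99): {"d":[84,14,0,58],"j":39,"kqt":{"azo":65,"fpx":99,"h":10,"it":63,"wx":24},"y":{"g":6,"ka":5,"pqt":78,"zex":23}}
After op 10 (replace /kqt/wx 51): {"d":[84,14,0,58],"j":39,"kqt":{"azo":65,"fpx":99,"h":10,"it":63,"wx":51},"y":{"g":6,"ka":5,"pqt":78,"zex":23}}
After op 11 (replace /j 54): {"d":[84,14,0,58],"j":54,"kqt":{"azo":65,"fpx":99,"h":10,"it":63,"wx":51},"y":{"g":6,"ka":5,"pqt":78,"zex":23}}
After op 12 (add /kqt/xl 95): {"d":[84,14,0,58],"j":54,"kqt":{"azo":65,"fpx":99,"h":10,"it":63,"wx":51,"xl":95},"y":{"g":6,"ka":5,"pqt":78,"zex":23}}
After op 13 (replace /j 7): {"d":[84,14,0,58],"j":7,"kqt":{"azo":65,"fpx":99,"h":10,"it":63,"wx":51,"xl":95},"y":{"g":6,"ka":5,"pqt":78,"zex":23}}

Answer: {"d":[84,14,0,58],"j":7,"kqt":{"azo":65,"fpx":99,"h":10,"it":63,"wx":51,"xl":95},"y":{"g":6,"ka":5,"pqt":78,"zex":23}}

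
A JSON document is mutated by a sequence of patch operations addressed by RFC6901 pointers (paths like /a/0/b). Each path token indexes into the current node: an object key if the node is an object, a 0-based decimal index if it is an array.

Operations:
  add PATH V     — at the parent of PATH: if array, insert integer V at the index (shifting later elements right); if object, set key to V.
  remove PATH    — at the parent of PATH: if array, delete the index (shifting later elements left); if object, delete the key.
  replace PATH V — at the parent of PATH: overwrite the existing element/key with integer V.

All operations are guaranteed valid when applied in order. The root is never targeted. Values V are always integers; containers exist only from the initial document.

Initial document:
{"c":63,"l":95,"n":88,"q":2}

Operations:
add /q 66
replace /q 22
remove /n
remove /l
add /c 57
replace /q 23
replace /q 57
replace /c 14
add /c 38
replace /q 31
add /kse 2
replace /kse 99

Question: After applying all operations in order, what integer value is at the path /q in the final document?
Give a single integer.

Answer: 31

Derivation:
After op 1 (add /q 66): {"c":63,"l":95,"n":88,"q":66}
After op 2 (replace /q 22): {"c":63,"l":95,"n":88,"q":22}
After op 3 (remove /n): {"c":63,"l":95,"q":22}
After op 4 (remove /l): {"c":63,"q":22}
After op 5 (add /c 57): {"c":57,"q":22}
After op 6 (replace /q 23): {"c":57,"q":23}
After op 7 (replace /q 57): {"c":57,"q":57}
After op 8 (replace /c 14): {"c":14,"q":57}
After op 9 (add /c 38): {"c":38,"q":57}
After op 10 (replace /q 31): {"c":38,"q":31}
After op 11 (add /kse 2): {"c":38,"kse":2,"q":31}
After op 12 (replace /kse 99): {"c":38,"kse":99,"q":31}
Value at /q: 31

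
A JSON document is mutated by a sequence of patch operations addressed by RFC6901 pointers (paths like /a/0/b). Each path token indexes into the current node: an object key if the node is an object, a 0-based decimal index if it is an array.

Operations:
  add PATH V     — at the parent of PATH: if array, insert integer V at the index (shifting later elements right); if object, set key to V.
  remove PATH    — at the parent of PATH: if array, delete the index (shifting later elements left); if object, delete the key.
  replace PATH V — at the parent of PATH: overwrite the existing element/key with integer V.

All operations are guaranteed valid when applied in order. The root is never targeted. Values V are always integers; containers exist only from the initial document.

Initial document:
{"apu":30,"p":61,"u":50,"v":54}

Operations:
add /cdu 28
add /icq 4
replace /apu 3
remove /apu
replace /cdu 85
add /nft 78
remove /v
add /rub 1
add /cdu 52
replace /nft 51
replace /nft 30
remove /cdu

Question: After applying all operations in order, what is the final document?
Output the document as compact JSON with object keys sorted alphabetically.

Answer: {"icq":4,"nft":30,"p":61,"rub":1,"u":50}

Derivation:
After op 1 (add /cdu 28): {"apu":30,"cdu":28,"p":61,"u":50,"v":54}
After op 2 (add /icq 4): {"apu":30,"cdu":28,"icq":4,"p":61,"u":50,"v":54}
After op 3 (replace /apu 3): {"apu":3,"cdu":28,"icq":4,"p":61,"u":50,"v":54}
After op 4 (remove /apu): {"cdu":28,"icq":4,"p":61,"u":50,"v":54}
After op 5 (replace /cdu 85): {"cdu":85,"icq":4,"p":61,"u":50,"v":54}
After op 6 (add /nft 78): {"cdu":85,"icq":4,"nft":78,"p":61,"u":50,"v":54}
After op 7 (remove /v): {"cdu":85,"icq":4,"nft":78,"p":61,"u":50}
After op 8 (add /rub 1): {"cdu":85,"icq":4,"nft":78,"p":61,"rub":1,"u":50}
After op 9 (add /cdu 52): {"cdu":52,"icq":4,"nft":78,"p":61,"rub":1,"u":50}
After op 10 (replace /nft 51): {"cdu":52,"icq":4,"nft":51,"p":61,"rub":1,"u":50}
After op 11 (replace /nft 30): {"cdu":52,"icq":4,"nft":30,"p":61,"rub":1,"u":50}
After op 12 (remove /cdu): {"icq":4,"nft":30,"p":61,"rub":1,"u":50}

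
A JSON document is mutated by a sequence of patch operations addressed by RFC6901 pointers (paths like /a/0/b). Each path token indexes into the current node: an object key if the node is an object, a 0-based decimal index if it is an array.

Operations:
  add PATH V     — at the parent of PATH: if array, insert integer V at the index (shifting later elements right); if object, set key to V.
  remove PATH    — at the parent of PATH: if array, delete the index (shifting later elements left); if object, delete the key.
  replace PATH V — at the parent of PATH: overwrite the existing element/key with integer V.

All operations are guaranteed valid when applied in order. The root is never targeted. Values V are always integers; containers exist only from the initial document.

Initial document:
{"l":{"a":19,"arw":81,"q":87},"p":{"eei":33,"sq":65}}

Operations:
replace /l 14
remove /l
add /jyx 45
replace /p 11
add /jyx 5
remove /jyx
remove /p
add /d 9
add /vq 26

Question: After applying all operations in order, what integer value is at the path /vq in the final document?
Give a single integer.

Answer: 26

Derivation:
After op 1 (replace /l 14): {"l":14,"p":{"eei":33,"sq":65}}
After op 2 (remove /l): {"p":{"eei":33,"sq":65}}
After op 3 (add /jyx 45): {"jyx":45,"p":{"eei":33,"sq":65}}
After op 4 (replace /p 11): {"jyx":45,"p":11}
After op 5 (add /jyx 5): {"jyx":5,"p":11}
After op 6 (remove /jyx): {"p":11}
After op 7 (remove /p): {}
After op 8 (add /d 9): {"d":9}
After op 9 (add /vq 26): {"d":9,"vq":26}
Value at /vq: 26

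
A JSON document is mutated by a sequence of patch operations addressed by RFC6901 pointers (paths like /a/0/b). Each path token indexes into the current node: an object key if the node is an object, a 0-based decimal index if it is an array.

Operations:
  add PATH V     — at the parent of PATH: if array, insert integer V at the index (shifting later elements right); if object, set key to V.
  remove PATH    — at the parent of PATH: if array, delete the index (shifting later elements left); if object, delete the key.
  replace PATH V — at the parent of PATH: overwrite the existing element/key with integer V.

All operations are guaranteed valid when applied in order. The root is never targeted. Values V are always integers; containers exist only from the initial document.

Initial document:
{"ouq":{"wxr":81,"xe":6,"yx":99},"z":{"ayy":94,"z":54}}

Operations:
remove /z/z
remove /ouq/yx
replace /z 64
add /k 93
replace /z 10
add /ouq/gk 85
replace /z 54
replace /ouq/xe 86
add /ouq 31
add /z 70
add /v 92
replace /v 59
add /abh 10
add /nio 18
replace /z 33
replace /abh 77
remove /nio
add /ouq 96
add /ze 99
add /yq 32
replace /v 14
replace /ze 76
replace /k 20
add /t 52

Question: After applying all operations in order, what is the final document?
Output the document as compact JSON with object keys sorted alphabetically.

Answer: {"abh":77,"k":20,"ouq":96,"t":52,"v":14,"yq":32,"z":33,"ze":76}

Derivation:
After op 1 (remove /z/z): {"ouq":{"wxr":81,"xe":6,"yx":99},"z":{"ayy":94}}
After op 2 (remove /ouq/yx): {"ouq":{"wxr":81,"xe":6},"z":{"ayy":94}}
After op 3 (replace /z 64): {"ouq":{"wxr":81,"xe":6},"z":64}
After op 4 (add /k 93): {"k":93,"ouq":{"wxr":81,"xe":6},"z":64}
After op 5 (replace /z 10): {"k":93,"ouq":{"wxr":81,"xe":6},"z":10}
After op 6 (add /ouq/gk 85): {"k":93,"ouq":{"gk":85,"wxr":81,"xe":6},"z":10}
After op 7 (replace /z 54): {"k":93,"ouq":{"gk":85,"wxr":81,"xe":6},"z":54}
After op 8 (replace /ouq/xe 86): {"k":93,"ouq":{"gk":85,"wxr":81,"xe":86},"z":54}
After op 9 (add /ouq 31): {"k":93,"ouq":31,"z":54}
After op 10 (add /z 70): {"k":93,"ouq":31,"z":70}
After op 11 (add /v 92): {"k":93,"ouq":31,"v":92,"z":70}
After op 12 (replace /v 59): {"k":93,"ouq":31,"v":59,"z":70}
After op 13 (add /abh 10): {"abh":10,"k":93,"ouq":31,"v":59,"z":70}
After op 14 (add /nio 18): {"abh":10,"k":93,"nio":18,"ouq":31,"v":59,"z":70}
After op 15 (replace /z 33): {"abh":10,"k":93,"nio":18,"ouq":31,"v":59,"z":33}
After op 16 (replace /abh 77): {"abh":77,"k":93,"nio":18,"ouq":31,"v":59,"z":33}
After op 17 (remove /nio): {"abh":77,"k":93,"ouq":31,"v":59,"z":33}
After op 18 (add /ouq 96): {"abh":77,"k":93,"ouq":96,"v":59,"z":33}
After op 19 (add /ze 99): {"abh":77,"k":93,"ouq":96,"v":59,"z":33,"ze":99}
After op 20 (add /yq 32): {"abh":77,"k":93,"ouq":96,"v":59,"yq":32,"z":33,"ze":99}
After op 21 (replace /v 14): {"abh":77,"k":93,"ouq":96,"v":14,"yq":32,"z":33,"ze":99}
After op 22 (replace /ze 76): {"abh":77,"k":93,"ouq":96,"v":14,"yq":32,"z":33,"ze":76}
After op 23 (replace /k 20): {"abh":77,"k":20,"ouq":96,"v":14,"yq":32,"z":33,"ze":76}
After op 24 (add /t 52): {"abh":77,"k":20,"ouq":96,"t":52,"v":14,"yq":32,"z":33,"ze":76}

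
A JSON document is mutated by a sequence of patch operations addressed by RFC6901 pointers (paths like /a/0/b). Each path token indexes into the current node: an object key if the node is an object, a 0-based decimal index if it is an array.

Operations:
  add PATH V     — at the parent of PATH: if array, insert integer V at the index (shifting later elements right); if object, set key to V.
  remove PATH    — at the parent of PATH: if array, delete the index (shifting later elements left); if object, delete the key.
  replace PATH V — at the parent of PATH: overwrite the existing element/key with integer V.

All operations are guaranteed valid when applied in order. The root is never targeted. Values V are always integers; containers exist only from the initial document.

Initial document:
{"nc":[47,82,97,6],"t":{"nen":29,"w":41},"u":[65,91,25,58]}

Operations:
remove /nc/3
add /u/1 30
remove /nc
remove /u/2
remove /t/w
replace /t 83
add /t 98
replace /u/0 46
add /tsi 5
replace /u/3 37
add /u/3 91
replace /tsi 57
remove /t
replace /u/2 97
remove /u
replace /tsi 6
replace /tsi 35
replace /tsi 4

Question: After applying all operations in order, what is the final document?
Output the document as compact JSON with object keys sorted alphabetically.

After op 1 (remove /nc/3): {"nc":[47,82,97],"t":{"nen":29,"w":41},"u":[65,91,25,58]}
After op 2 (add /u/1 30): {"nc":[47,82,97],"t":{"nen":29,"w":41},"u":[65,30,91,25,58]}
After op 3 (remove /nc): {"t":{"nen":29,"w":41},"u":[65,30,91,25,58]}
After op 4 (remove /u/2): {"t":{"nen":29,"w":41},"u":[65,30,25,58]}
After op 5 (remove /t/w): {"t":{"nen":29},"u":[65,30,25,58]}
After op 6 (replace /t 83): {"t":83,"u":[65,30,25,58]}
After op 7 (add /t 98): {"t":98,"u":[65,30,25,58]}
After op 8 (replace /u/0 46): {"t":98,"u":[46,30,25,58]}
After op 9 (add /tsi 5): {"t":98,"tsi":5,"u":[46,30,25,58]}
After op 10 (replace /u/3 37): {"t":98,"tsi":5,"u":[46,30,25,37]}
After op 11 (add /u/3 91): {"t":98,"tsi":5,"u":[46,30,25,91,37]}
After op 12 (replace /tsi 57): {"t":98,"tsi":57,"u":[46,30,25,91,37]}
After op 13 (remove /t): {"tsi":57,"u":[46,30,25,91,37]}
After op 14 (replace /u/2 97): {"tsi":57,"u":[46,30,97,91,37]}
After op 15 (remove /u): {"tsi":57}
After op 16 (replace /tsi 6): {"tsi":6}
After op 17 (replace /tsi 35): {"tsi":35}
After op 18 (replace /tsi 4): {"tsi":4}

Answer: {"tsi":4}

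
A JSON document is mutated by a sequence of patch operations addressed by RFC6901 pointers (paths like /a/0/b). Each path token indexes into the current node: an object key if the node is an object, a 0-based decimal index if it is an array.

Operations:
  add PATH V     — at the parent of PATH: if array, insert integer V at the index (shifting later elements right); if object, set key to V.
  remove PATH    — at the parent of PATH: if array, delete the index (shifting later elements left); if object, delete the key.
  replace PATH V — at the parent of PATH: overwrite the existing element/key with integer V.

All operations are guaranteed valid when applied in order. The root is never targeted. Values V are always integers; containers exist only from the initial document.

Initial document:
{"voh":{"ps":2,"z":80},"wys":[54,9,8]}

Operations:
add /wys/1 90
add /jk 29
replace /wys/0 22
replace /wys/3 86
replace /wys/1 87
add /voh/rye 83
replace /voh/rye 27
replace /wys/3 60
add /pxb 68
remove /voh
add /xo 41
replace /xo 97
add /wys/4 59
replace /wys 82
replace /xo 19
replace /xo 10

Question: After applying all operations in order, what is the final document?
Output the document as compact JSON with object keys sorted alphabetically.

After op 1 (add /wys/1 90): {"voh":{"ps":2,"z":80},"wys":[54,90,9,8]}
After op 2 (add /jk 29): {"jk":29,"voh":{"ps":2,"z":80},"wys":[54,90,9,8]}
After op 3 (replace /wys/0 22): {"jk":29,"voh":{"ps":2,"z":80},"wys":[22,90,9,8]}
After op 4 (replace /wys/3 86): {"jk":29,"voh":{"ps":2,"z":80},"wys":[22,90,9,86]}
After op 5 (replace /wys/1 87): {"jk":29,"voh":{"ps":2,"z":80},"wys":[22,87,9,86]}
After op 6 (add /voh/rye 83): {"jk":29,"voh":{"ps":2,"rye":83,"z":80},"wys":[22,87,9,86]}
After op 7 (replace /voh/rye 27): {"jk":29,"voh":{"ps":2,"rye":27,"z":80},"wys":[22,87,9,86]}
After op 8 (replace /wys/3 60): {"jk":29,"voh":{"ps":2,"rye":27,"z":80},"wys":[22,87,9,60]}
After op 9 (add /pxb 68): {"jk":29,"pxb":68,"voh":{"ps":2,"rye":27,"z":80},"wys":[22,87,9,60]}
After op 10 (remove /voh): {"jk":29,"pxb":68,"wys":[22,87,9,60]}
After op 11 (add /xo 41): {"jk":29,"pxb":68,"wys":[22,87,9,60],"xo":41}
After op 12 (replace /xo 97): {"jk":29,"pxb":68,"wys":[22,87,9,60],"xo":97}
After op 13 (add /wys/4 59): {"jk":29,"pxb":68,"wys":[22,87,9,60,59],"xo":97}
After op 14 (replace /wys 82): {"jk":29,"pxb":68,"wys":82,"xo":97}
After op 15 (replace /xo 19): {"jk":29,"pxb":68,"wys":82,"xo":19}
After op 16 (replace /xo 10): {"jk":29,"pxb":68,"wys":82,"xo":10}

Answer: {"jk":29,"pxb":68,"wys":82,"xo":10}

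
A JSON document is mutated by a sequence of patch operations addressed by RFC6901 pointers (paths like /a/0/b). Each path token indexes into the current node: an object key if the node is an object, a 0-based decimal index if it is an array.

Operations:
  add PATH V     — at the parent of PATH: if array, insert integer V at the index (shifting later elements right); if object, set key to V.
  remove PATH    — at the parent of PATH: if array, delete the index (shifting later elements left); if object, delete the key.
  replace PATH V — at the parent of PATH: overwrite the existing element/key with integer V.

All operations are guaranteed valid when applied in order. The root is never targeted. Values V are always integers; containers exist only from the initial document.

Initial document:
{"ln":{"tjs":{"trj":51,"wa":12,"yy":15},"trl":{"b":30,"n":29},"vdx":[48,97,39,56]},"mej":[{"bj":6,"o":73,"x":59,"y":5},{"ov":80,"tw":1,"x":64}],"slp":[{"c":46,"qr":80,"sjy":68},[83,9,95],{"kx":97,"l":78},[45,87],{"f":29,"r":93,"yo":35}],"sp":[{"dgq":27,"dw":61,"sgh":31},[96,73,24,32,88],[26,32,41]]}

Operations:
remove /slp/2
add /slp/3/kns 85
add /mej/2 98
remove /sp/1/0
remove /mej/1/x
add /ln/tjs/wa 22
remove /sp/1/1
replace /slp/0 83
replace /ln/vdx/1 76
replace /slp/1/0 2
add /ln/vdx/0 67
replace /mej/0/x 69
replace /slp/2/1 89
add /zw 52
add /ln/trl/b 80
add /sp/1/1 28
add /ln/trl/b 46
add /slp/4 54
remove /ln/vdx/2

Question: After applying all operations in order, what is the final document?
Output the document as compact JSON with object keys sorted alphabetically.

After op 1 (remove /slp/2): {"ln":{"tjs":{"trj":51,"wa":12,"yy":15},"trl":{"b":30,"n":29},"vdx":[48,97,39,56]},"mej":[{"bj":6,"o":73,"x":59,"y":5},{"ov":80,"tw":1,"x":64}],"slp":[{"c":46,"qr":80,"sjy":68},[83,9,95],[45,87],{"f":29,"r":93,"yo":35}],"sp":[{"dgq":27,"dw":61,"sgh":31},[96,73,24,32,88],[26,32,41]]}
After op 2 (add /slp/3/kns 85): {"ln":{"tjs":{"trj":51,"wa":12,"yy":15},"trl":{"b":30,"n":29},"vdx":[48,97,39,56]},"mej":[{"bj":6,"o":73,"x":59,"y":5},{"ov":80,"tw":1,"x":64}],"slp":[{"c":46,"qr":80,"sjy":68},[83,9,95],[45,87],{"f":29,"kns":85,"r":93,"yo":35}],"sp":[{"dgq":27,"dw":61,"sgh":31},[96,73,24,32,88],[26,32,41]]}
After op 3 (add /mej/2 98): {"ln":{"tjs":{"trj":51,"wa":12,"yy":15},"trl":{"b":30,"n":29},"vdx":[48,97,39,56]},"mej":[{"bj":6,"o":73,"x":59,"y":5},{"ov":80,"tw":1,"x":64},98],"slp":[{"c":46,"qr":80,"sjy":68},[83,9,95],[45,87],{"f":29,"kns":85,"r":93,"yo":35}],"sp":[{"dgq":27,"dw":61,"sgh":31},[96,73,24,32,88],[26,32,41]]}
After op 4 (remove /sp/1/0): {"ln":{"tjs":{"trj":51,"wa":12,"yy":15},"trl":{"b":30,"n":29},"vdx":[48,97,39,56]},"mej":[{"bj":6,"o":73,"x":59,"y":5},{"ov":80,"tw":1,"x":64},98],"slp":[{"c":46,"qr":80,"sjy":68},[83,9,95],[45,87],{"f":29,"kns":85,"r":93,"yo":35}],"sp":[{"dgq":27,"dw":61,"sgh":31},[73,24,32,88],[26,32,41]]}
After op 5 (remove /mej/1/x): {"ln":{"tjs":{"trj":51,"wa":12,"yy":15},"trl":{"b":30,"n":29},"vdx":[48,97,39,56]},"mej":[{"bj":6,"o":73,"x":59,"y":5},{"ov":80,"tw":1},98],"slp":[{"c":46,"qr":80,"sjy":68},[83,9,95],[45,87],{"f":29,"kns":85,"r":93,"yo":35}],"sp":[{"dgq":27,"dw":61,"sgh":31},[73,24,32,88],[26,32,41]]}
After op 6 (add /ln/tjs/wa 22): {"ln":{"tjs":{"trj":51,"wa":22,"yy":15},"trl":{"b":30,"n":29},"vdx":[48,97,39,56]},"mej":[{"bj":6,"o":73,"x":59,"y":5},{"ov":80,"tw":1},98],"slp":[{"c":46,"qr":80,"sjy":68},[83,9,95],[45,87],{"f":29,"kns":85,"r":93,"yo":35}],"sp":[{"dgq":27,"dw":61,"sgh":31},[73,24,32,88],[26,32,41]]}
After op 7 (remove /sp/1/1): {"ln":{"tjs":{"trj":51,"wa":22,"yy":15},"trl":{"b":30,"n":29},"vdx":[48,97,39,56]},"mej":[{"bj":6,"o":73,"x":59,"y":5},{"ov":80,"tw":1},98],"slp":[{"c":46,"qr":80,"sjy":68},[83,9,95],[45,87],{"f":29,"kns":85,"r":93,"yo":35}],"sp":[{"dgq":27,"dw":61,"sgh":31},[73,32,88],[26,32,41]]}
After op 8 (replace /slp/0 83): {"ln":{"tjs":{"trj":51,"wa":22,"yy":15},"trl":{"b":30,"n":29},"vdx":[48,97,39,56]},"mej":[{"bj":6,"o":73,"x":59,"y":5},{"ov":80,"tw":1},98],"slp":[83,[83,9,95],[45,87],{"f":29,"kns":85,"r":93,"yo":35}],"sp":[{"dgq":27,"dw":61,"sgh":31},[73,32,88],[26,32,41]]}
After op 9 (replace /ln/vdx/1 76): {"ln":{"tjs":{"trj":51,"wa":22,"yy":15},"trl":{"b":30,"n":29},"vdx":[48,76,39,56]},"mej":[{"bj":6,"o":73,"x":59,"y":5},{"ov":80,"tw":1},98],"slp":[83,[83,9,95],[45,87],{"f":29,"kns":85,"r":93,"yo":35}],"sp":[{"dgq":27,"dw":61,"sgh":31},[73,32,88],[26,32,41]]}
After op 10 (replace /slp/1/0 2): {"ln":{"tjs":{"trj":51,"wa":22,"yy":15},"trl":{"b":30,"n":29},"vdx":[48,76,39,56]},"mej":[{"bj":6,"o":73,"x":59,"y":5},{"ov":80,"tw":1},98],"slp":[83,[2,9,95],[45,87],{"f":29,"kns":85,"r":93,"yo":35}],"sp":[{"dgq":27,"dw":61,"sgh":31},[73,32,88],[26,32,41]]}
After op 11 (add /ln/vdx/0 67): {"ln":{"tjs":{"trj":51,"wa":22,"yy":15},"trl":{"b":30,"n":29},"vdx":[67,48,76,39,56]},"mej":[{"bj":6,"o":73,"x":59,"y":5},{"ov":80,"tw":1},98],"slp":[83,[2,9,95],[45,87],{"f":29,"kns":85,"r":93,"yo":35}],"sp":[{"dgq":27,"dw":61,"sgh":31},[73,32,88],[26,32,41]]}
After op 12 (replace /mej/0/x 69): {"ln":{"tjs":{"trj":51,"wa":22,"yy":15},"trl":{"b":30,"n":29},"vdx":[67,48,76,39,56]},"mej":[{"bj":6,"o":73,"x":69,"y":5},{"ov":80,"tw":1},98],"slp":[83,[2,9,95],[45,87],{"f":29,"kns":85,"r":93,"yo":35}],"sp":[{"dgq":27,"dw":61,"sgh":31},[73,32,88],[26,32,41]]}
After op 13 (replace /slp/2/1 89): {"ln":{"tjs":{"trj":51,"wa":22,"yy":15},"trl":{"b":30,"n":29},"vdx":[67,48,76,39,56]},"mej":[{"bj":6,"o":73,"x":69,"y":5},{"ov":80,"tw":1},98],"slp":[83,[2,9,95],[45,89],{"f":29,"kns":85,"r":93,"yo":35}],"sp":[{"dgq":27,"dw":61,"sgh":31},[73,32,88],[26,32,41]]}
After op 14 (add /zw 52): {"ln":{"tjs":{"trj":51,"wa":22,"yy":15},"trl":{"b":30,"n":29},"vdx":[67,48,76,39,56]},"mej":[{"bj":6,"o":73,"x":69,"y":5},{"ov":80,"tw":1},98],"slp":[83,[2,9,95],[45,89],{"f":29,"kns":85,"r":93,"yo":35}],"sp":[{"dgq":27,"dw":61,"sgh":31},[73,32,88],[26,32,41]],"zw":52}
After op 15 (add /ln/trl/b 80): {"ln":{"tjs":{"trj":51,"wa":22,"yy":15},"trl":{"b":80,"n":29},"vdx":[67,48,76,39,56]},"mej":[{"bj":6,"o":73,"x":69,"y":5},{"ov":80,"tw":1},98],"slp":[83,[2,9,95],[45,89],{"f":29,"kns":85,"r":93,"yo":35}],"sp":[{"dgq":27,"dw":61,"sgh":31},[73,32,88],[26,32,41]],"zw":52}
After op 16 (add /sp/1/1 28): {"ln":{"tjs":{"trj":51,"wa":22,"yy":15},"trl":{"b":80,"n":29},"vdx":[67,48,76,39,56]},"mej":[{"bj":6,"o":73,"x":69,"y":5},{"ov":80,"tw":1},98],"slp":[83,[2,9,95],[45,89],{"f":29,"kns":85,"r":93,"yo":35}],"sp":[{"dgq":27,"dw":61,"sgh":31},[73,28,32,88],[26,32,41]],"zw":52}
After op 17 (add /ln/trl/b 46): {"ln":{"tjs":{"trj":51,"wa":22,"yy":15},"trl":{"b":46,"n":29},"vdx":[67,48,76,39,56]},"mej":[{"bj":6,"o":73,"x":69,"y":5},{"ov":80,"tw":1},98],"slp":[83,[2,9,95],[45,89],{"f":29,"kns":85,"r":93,"yo":35}],"sp":[{"dgq":27,"dw":61,"sgh":31},[73,28,32,88],[26,32,41]],"zw":52}
After op 18 (add /slp/4 54): {"ln":{"tjs":{"trj":51,"wa":22,"yy":15},"trl":{"b":46,"n":29},"vdx":[67,48,76,39,56]},"mej":[{"bj":6,"o":73,"x":69,"y":5},{"ov":80,"tw":1},98],"slp":[83,[2,9,95],[45,89],{"f":29,"kns":85,"r":93,"yo":35},54],"sp":[{"dgq":27,"dw":61,"sgh":31},[73,28,32,88],[26,32,41]],"zw":52}
After op 19 (remove /ln/vdx/2): {"ln":{"tjs":{"trj":51,"wa":22,"yy":15},"trl":{"b":46,"n":29},"vdx":[67,48,39,56]},"mej":[{"bj":6,"o":73,"x":69,"y":5},{"ov":80,"tw":1},98],"slp":[83,[2,9,95],[45,89],{"f":29,"kns":85,"r":93,"yo":35},54],"sp":[{"dgq":27,"dw":61,"sgh":31},[73,28,32,88],[26,32,41]],"zw":52}

Answer: {"ln":{"tjs":{"trj":51,"wa":22,"yy":15},"trl":{"b":46,"n":29},"vdx":[67,48,39,56]},"mej":[{"bj":6,"o":73,"x":69,"y":5},{"ov":80,"tw":1},98],"slp":[83,[2,9,95],[45,89],{"f":29,"kns":85,"r":93,"yo":35},54],"sp":[{"dgq":27,"dw":61,"sgh":31},[73,28,32,88],[26,32,41]],"zw":52}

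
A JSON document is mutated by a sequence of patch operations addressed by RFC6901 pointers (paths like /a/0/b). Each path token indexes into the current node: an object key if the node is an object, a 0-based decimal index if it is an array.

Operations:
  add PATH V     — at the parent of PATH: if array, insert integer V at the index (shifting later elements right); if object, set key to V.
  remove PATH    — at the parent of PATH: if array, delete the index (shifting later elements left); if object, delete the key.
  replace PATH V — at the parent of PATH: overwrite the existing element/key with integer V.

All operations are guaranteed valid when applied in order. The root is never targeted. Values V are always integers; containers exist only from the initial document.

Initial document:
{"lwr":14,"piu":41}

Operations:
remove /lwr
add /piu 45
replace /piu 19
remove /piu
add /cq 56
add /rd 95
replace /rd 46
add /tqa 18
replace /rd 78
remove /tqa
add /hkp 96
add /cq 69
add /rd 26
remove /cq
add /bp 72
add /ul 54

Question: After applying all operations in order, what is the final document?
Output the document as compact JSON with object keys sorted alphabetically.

After op 1 (remove /lwr): {"piu":41}
After op 2 (add /piu 45): {"piu":45}
After op 3 (replace /piu 19): {"piu":19}
After op 4 (remove /piu): {}
After op 5 (add /cq 56): {"cq":56}
After op 6 (add /rd 95): {"cq":56,"rd":95}
After op 7 (replace /rd 46): {"cq":56,"rd":46}
After op 8 (add /tqa 18): {"cq":56,"rd":46,"tqa":18}
After op 9 (replace /rd 78): {"cq":56,"rd":78,"tqa":18}
After op 10 (remove /tqa): {"cq":56,"rd":78}
After op 11 (add /hkp 96): {"cq":56,"hkp":96,"rd":78}
After op 12 (add /cq 69): {"cq":69,"hkp":96,"rd":78}
After op 13 (add /rd 26): {"cq":69,"hkp":96,"rd":26}
After op 14 (remove /cq): {"hkp":96,"rd":26}
After op 15 (add /bp 72): {"bp":72,"hkp":96,"rd":26}
After op 16 (add /ul 54): {"bp":72,"hkp":96,"rd":26,"ul":54}

Answer: {"bp":72,"hkp":96,"rd":26,"ul":54}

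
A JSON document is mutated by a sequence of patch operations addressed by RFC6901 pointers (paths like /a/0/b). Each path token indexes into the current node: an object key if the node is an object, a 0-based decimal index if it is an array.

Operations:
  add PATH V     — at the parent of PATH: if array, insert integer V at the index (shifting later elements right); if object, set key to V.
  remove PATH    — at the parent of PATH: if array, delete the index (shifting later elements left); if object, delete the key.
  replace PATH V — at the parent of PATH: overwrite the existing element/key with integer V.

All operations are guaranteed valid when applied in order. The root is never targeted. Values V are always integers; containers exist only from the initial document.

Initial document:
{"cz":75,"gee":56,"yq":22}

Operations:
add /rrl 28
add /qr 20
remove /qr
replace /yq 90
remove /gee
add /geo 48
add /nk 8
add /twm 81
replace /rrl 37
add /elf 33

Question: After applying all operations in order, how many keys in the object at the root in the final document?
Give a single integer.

After op 1 (add /rrl 28): {"cz":75,"gee":56,"rrl":28,"yq":22}
After op 2 (add /qr 20): {"cz":75,"gee":56,"qr":20,"rrl":28,"yq":22}
After op 3 (remove /qr): {"cz":75,"gee":56,"rrl":28,"yq":22}
After op 4 (replace /yq 90): {"cz":75,"gee":56,"rrl":28,"yq":90}
After op 5 (remove /gee): {"cz":75,"rrl":28,"yq":90}
After op 6 (add /geo 48): {"cz":75,"geo":48,"rrl":28,"yq":90}
After op 7 (add /nk 8): {"cz":75,"geo":48,"nk":8,"rrl":28,"yq":90}
After op 8 (add /twm 81): {"cz":75,"geo":48,"nk":8,"rrl":28,"twm":81,"yq":90}
After op 9 (replace /rrl 37): {"cz":75,"geo":48,"nk":8,"rrl":37,"twm":81,"yq":90}
After op 10 (add /elf 33): {"cz":75,"elf":33,"geo":48,"nk":8,"rrl":37,"twm":81,"yq":90}
Size at the root: 7

Answer: 7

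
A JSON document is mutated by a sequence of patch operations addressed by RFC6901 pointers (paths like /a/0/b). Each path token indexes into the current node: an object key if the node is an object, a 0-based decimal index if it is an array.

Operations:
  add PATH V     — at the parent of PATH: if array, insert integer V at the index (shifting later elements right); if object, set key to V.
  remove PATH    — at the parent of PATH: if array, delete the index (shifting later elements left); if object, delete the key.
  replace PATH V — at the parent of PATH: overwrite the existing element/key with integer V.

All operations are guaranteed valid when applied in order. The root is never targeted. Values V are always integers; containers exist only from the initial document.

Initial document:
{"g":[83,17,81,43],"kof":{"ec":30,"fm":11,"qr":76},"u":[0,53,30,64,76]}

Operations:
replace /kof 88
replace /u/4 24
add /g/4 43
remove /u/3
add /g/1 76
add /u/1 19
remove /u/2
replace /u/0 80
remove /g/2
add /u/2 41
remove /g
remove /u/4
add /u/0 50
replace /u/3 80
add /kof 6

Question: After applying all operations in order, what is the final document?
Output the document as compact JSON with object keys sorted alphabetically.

After op 1 (replace /kof 88): {"g":[83,17,81,43],"kof":88,"u":[0,53,30,64,76]}
After op 2 (replace /u/4 24): {"g":[83,17,81,43],"kof":88,"u":[0,53,30,64,24]}
After op 3 (add /g/4 43): {"g":[83,17,81,43,43],"kof":88,"u":[0,53,30,64,24]}
After op 4 (remove /u/3): {"g":[83,17,81,43,43],"kof":88,"u":[0,53,30,24]}
After op 5 (add /g/1 76): {"g":[83,76,17,81,43,43],"kof":88,"u":[0,53,30,24]}
After op 6 (add /u/1 19): {"g":[83,76,17,81,43,43],"kof":88,"u":[0,19,53,30,24]}
After op 7 (remove /u/2): {"g":[83,76,17,81,43,43],"kof":88,"u":[0,19,30,24]}
After op 8 (replace /u/0 80): {"g":[83,76,17,81,43,43],"kof":88,"u":[80,19,30,24]}
After op 9 (remove /g/2): {"g":[83,76,81,43,43],"kof":88,"u":[80,19,30,24]}
After op 10 (add /u/2 41): {"g":[83,76,81,43,43],"kof":88,"u":[80,19,41,30,24]}
After op 11 (remove /g): {"kof":88,"u":[80,19,41,30,24]}
After op 12 (remove /u/4): {"kof":88,"u":[80,19,41,30]}
After op 13 (add /u/0 50): {"kof":88,"u":[50,80,19,41,30]}
After op 14 (replace /u/3 80): {"kof":88,"u":[50,80,19,80,30]}
After op 15 (add /kof 6): {"kof":6,"u":[50,80,19,80,30]}

Answer: {"kof":6,"u":[50,80,19,80,30]}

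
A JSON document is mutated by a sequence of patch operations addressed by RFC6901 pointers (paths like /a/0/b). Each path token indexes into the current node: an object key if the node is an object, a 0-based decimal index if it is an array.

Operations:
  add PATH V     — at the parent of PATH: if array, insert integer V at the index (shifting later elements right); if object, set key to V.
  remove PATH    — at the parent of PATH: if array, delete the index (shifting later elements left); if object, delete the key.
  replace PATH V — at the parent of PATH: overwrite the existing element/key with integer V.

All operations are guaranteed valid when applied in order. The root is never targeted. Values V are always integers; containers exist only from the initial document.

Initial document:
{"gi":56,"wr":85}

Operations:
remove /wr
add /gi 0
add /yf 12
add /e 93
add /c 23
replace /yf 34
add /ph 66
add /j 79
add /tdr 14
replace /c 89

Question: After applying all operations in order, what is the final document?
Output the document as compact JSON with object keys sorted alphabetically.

Answer: {"c":89,"e":93,"gi":0,"j":79,"ph":66,"tdr":14,"yf":34}

Derivation:
After op 1 (remove /wr): {"gi":56}
After op 2 (add /gi 0): {"gi":0}
After op 3 (add /yf 12): {"gi":0,"yf":12}
After op 4 (add /e 93): {"e":93,"gi":0,"yf":12}
After op 5 (add /c 23): {"c":23,"e":93,"gi":0,"yf":12}
After op 6 (replace /yf 34): {"c":23,"e":93,"gi":0,"yf":34}
After op 7 (add /ph 66): {"c":23,"e":93,"gi":0,"ph":66,"yf":34}
After op 8 (add /j 79): {"c":23,"e":93,"gi":0,"j":79,"ph":66,"yf":34}
After op 9 (add /tdr 14): {"c":23,"e":93,"gi":0,"j":79,"ph":66,"tdr":14,"yf":34}
After op 10 (replace /c 89): {"c":89,"e":93,"gi":0,"j":79,"ph":66,"tdr":14,"yf":34}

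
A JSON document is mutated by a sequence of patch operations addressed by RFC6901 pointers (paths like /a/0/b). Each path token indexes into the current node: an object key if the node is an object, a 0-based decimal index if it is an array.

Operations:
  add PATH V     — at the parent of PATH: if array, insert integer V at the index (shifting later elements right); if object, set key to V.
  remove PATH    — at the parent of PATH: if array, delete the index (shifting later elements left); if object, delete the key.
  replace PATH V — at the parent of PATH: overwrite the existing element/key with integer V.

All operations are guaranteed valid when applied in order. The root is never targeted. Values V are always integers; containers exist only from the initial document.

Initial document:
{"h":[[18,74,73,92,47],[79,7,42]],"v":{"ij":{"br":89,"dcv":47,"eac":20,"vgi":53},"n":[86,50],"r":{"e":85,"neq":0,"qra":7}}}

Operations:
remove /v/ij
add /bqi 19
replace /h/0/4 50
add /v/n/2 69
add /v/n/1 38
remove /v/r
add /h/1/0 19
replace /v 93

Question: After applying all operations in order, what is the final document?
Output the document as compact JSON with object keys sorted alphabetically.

Answer: {"bqi":19,"h":[[18,74,73,92,50],[19,79,7,42]],"v":93}

Derivation:
After op 1 (remove /v/ij): {"h":[[18,74,73,92,47],[79,7,42]],"v":{"n":[86,50],"r":{"e":85,"neq":0,"qra":7}}}
After op 2 (add /bqi 19): {"bqi":19,"h":[[18,74,73,92,47],[79,7,42]],"v":{"n":[86,50],"r":{"e":85,"neq":0,"qra":7}}}
After op 3 (replace /h/0/4 50): {"bqi":19,"h":[[18,74,73,92,50],[79,7,42]],"v":{"n":[86,50],"r":{"e":85,"neq":0,"qra":7}}}
After op 4 (add /v/n/2 69): {"bqi":19,"h":[[18,74,73,92,50],[79,7,42]],"v":{"n":[86,50,69],"r":{"e":85,"neq":0,"qra":7}}}
After op 5 (add /v/n/1 38): {"bqi":19,"h":[[18,74,73,92,50],[79,7,42]],"v":{"n":[86,38,50,69],"r":{"e":85,"neq":0,"qra":7}}}
After op 6 (remove /v/r): {"bqi":19,"h":[[18,74,73,92,50],[79,7,42]],"v":{"n":[86,38,50,69]}}
After op 7 (add /h/1/0 19): {"bqi":19,"h":[[18,74,73,92,50],[19,79,7,42]],"v":{"n":[86,38,50,69]}}
After op 8 (replace /v 93): {"bqi":19,"h":[[18,74,73,92,50],[19,79,7,42]],"v":93}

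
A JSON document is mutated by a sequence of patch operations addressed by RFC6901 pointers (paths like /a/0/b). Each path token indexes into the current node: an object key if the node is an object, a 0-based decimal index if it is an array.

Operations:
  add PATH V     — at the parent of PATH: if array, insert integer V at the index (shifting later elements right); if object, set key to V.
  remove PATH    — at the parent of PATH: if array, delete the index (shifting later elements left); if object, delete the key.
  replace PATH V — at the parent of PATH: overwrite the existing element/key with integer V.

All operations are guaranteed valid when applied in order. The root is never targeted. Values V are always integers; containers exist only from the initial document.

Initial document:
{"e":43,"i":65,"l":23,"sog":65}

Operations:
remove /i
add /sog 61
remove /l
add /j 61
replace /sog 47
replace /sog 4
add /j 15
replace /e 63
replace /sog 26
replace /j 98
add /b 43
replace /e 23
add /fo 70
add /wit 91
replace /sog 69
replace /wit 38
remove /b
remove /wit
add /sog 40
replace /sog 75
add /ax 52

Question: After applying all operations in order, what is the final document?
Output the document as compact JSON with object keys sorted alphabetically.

After op 1 (remove /i): {"e":43,"l":23,"sog":65}
After op 2 (add /sog 61): {"e":43,"l":23,"sog":61}
After op 3 (remove /l): {"e":43,"sog":61}
After op 4 (add /j 61): {"e":43,"j":61,"sog":61}
After op 5 (replace /sog 47): {"e":43,"j":61,"sog":47}
After op 6 (replace /sog 4): {"e":43,"j":61,"sog":4}
After op 7 (add /j 15): {"e":43,"j":15,"sog":4}
After op 8 (replace /e 63): {"e":63,"j":15,"sog":4}
After op 9 (replace /sog 26): {"e":63,"j":15,"sog":26}
After op 10 (replace /j 98): {"e":63,"j":98,"sog":26}
After op 11 (add /b 43): {"b":43,"e":63,"j":98,"sog":26}
After op 12 (replace /e 23): {"b":43,"e":23,"j":98,"sog":26}
After op 13 (add /fo 70): {"b":43,"e":23,"fo":70,"j":98,"sog":26}
After op 14 (add /wit 91): {"b":43,"e":23,"fo":70,"j":98,"sog":26,"wit":91}
After op 15 (replace /sog 69): {"b":43,"e":23,"fo":70,"j":98,"sog":69,"wit":91}
After op 16 (replace /wit 38): {"b":43,"e":23,"fo":70,"j":98,"sog":69,"wit":38}
After op 17 (remove /b): {"e":23,"fo":70,"j":98,"sog":69,"wit":38}
After op 18 (remove /wit): {"e":23,"fo":70,"j":98,"sog":69}
After op 19 (add /sog 40): {"e":23,"fo":70,"j":98,"sog":40}
After op 20 (replace /sog 75): {"e":23,"fo":70,"j":98,"sog":75}
After op 21 (add /ax 52): {"ax":52,"e":23,"fo":70,"j":98,"sog":75}

Answer: {"ax":52,"e":23,"fo":70,"j":98,"sog":75}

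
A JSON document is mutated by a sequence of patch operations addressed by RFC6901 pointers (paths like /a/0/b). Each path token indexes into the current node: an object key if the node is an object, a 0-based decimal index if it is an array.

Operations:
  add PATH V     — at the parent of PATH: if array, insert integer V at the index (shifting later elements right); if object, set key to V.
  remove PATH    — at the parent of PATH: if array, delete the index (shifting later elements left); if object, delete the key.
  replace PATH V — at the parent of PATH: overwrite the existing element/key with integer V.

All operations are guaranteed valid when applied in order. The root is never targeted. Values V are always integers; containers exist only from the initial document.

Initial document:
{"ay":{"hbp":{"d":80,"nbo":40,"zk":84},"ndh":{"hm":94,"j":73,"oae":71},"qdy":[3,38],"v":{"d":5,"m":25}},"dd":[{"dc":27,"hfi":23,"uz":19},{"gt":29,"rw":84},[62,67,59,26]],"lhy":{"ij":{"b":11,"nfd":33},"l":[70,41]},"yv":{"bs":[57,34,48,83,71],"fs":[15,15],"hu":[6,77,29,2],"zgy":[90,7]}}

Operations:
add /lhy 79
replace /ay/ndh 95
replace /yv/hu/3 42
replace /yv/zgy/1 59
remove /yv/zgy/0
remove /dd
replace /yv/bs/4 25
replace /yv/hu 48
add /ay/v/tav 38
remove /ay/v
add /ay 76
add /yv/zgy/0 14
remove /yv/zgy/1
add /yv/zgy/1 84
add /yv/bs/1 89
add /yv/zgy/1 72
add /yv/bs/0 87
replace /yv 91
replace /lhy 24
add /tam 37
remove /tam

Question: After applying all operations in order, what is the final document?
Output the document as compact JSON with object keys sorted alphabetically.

After op 1 (add /lhy 79): {"ay":{"hbp":{"d":80,"nbo":40,"zk":84},"ndh":{"hm":94,"j":73,"oae":71},"qdy":[3,38],"v":{"d":5,"m":25}},"dd":[{"dc":27,"hfi":23,"uz":19},{"gt":29,"rw":84},[62,67,59,26]],"lhy":79,"yv":{"bs":[57,34,48,83,71],"fs":[15,15],"hu":[6,77,29,2],"zgy":[90,7]}}
After op 2 (replace /ay/ndh 95): {"ay":{"hbp":{"d":80,"nbo":40,"zk":84},"ndh":95,"qdy":[3,38],"v":{"d":5,"m":25}},"dd":[{"dc":27,"hfi":23,"uz":19},{"gt":29,"rw":84},[62,67,59,26]],"lhy":79,"yv":{"bs":[57,34,48,83,71],"fs":[15,15],"hu":[6,77,29,2],"zgy":[90,7]}}
After op 3 (replace /yv/hu/3 42): {"ay":{"hbp":{"d":80,"nbo":40,"zk":84},"ndh":95,"qdy":[3,38],"v":{"d":5,"m":25}},"dd":[{"dc":27,"hfi":23,"uz":19},{"gt":29,"rw":84},[62,67,59,26]],"lhy":79,"yv":{"bs":[57,34,48,83,71],"fs":[15,15],"hu":[6,77,29,42],"zgy":[90,7]}}
After op 4 (replace /yv/zgy/1 59): {"ay":{"hbp":{"d":80,"nbo":40,"zk":84},"ndh":95,"qdy":[3,38],"v":{"d":5,"m":25}},"dd":[{"dc":27,"hfi":23,"uz":19},{"gt":29,"rw":84},[62,67,59,26]],"lhy":79,"yv":{"bs":[57,34,48,83,71],"fs":[15,15],"hu":[6,77,29,42],"zgy":[90,59]}}
After op 5 (remove /yv/zgy/0): {"ay":{"hbp":{"d":80,"nbo":40,"zk":84},"ndh":95,"qdy":[3,38],"v":{"d":5,"m":25}},"dd":[{"dc":27,"hfi":23,"uz":19},{"gt":29,"rw":84},[62,67,59,26]],"lhy":79,"yv":{"bs":[57,34,48,83,71],"fs":[15,15],"hu":[6,77,29,42],"zgy":[59]}}
After op 6 (remove /dd): {"ay":{"hbp":{"d":80,"nbo":40,"zk":84},"ndh":95,"qdy":[3,38],"v":{"d":5,"m":25}},"lhy":79,"yv":{"bs":[57,34,48,83,71],"fs":[15,15],"hu":[6,77,29,42],"zgy":[59]}}
After op 7 (replace /yv/bs/4 25): {"ay":{"hbp":{"d":80,"nbo":40,"zk":84},"ndh":95,"qdy":[3,38],"v":{"d":5,"m":25}},"lhy":79,"yv":{"bs":[57,34,48,83,25],"fs":[15,15],"hu":[6,77,29,42],"zgy":[59]}}
After op 8 (replace /yv/hu 48): {"ay":{"hbp":{"d":80,"nbo":40,"zk":84},"ndh":95,"qdy":[3,38],"v":{"d":5,"m":25}},"lhy":79,"yv":{"bs":[57,34,48,83,25],"fs":[15,15],"hu":48,"zgy":[59]}}
After op 9 (add /ay/v/tav 38): {"ay":{"hbp":{"d":80,"nbo":40,"zk":84},"ndh":95,"qdy":[3,38],"v":{"d":5,"m":25,"tav":38}},"lhy":79,"yv":{"bs":[57,34,48,83,25],"fs":[15,15],"hu":48,"zgy":[59]}}
After op 10 (remove /ay/v): {"ay":{"hbp":{"d":80,"nbo":40,"zk":84},"ndh":95,"qdy":[3,38]},"lhy":79,"yv":{"bs":[57,34,48,83,25],"fs":[15,15],"hu":48,"zgy":[59]}}
After op 11 (add /ay 76): {"ay":76,"lhy":79,"yv":{"bs":[57,34,48,83,25],"fs":[15,15],"hu":48,"zgy":[59]}}
After op 12 (add /yv/zgy/0 14): {"ay":76,"lhy":79,"yv":{"bs":[57,34,48,83,25],"fs":[15,15],"hu":48,"zgy":[14,59]}}
After op 13 (remove /yv/zgy/1): {"ay":76,"lhy":79,"yv":{"bs":[57,34,48,83,25],"fs":[15,15],"hu":48,"zgy":[14]}}
After op 14 (add /yv/zgy/1 84): {"ay":76,"lhy":79,"yv":{"bs":[57,34,48,83,25],"fs":[15,15],"hu":48,"zgy":[14,84]}}
After op 15 (add /yv/bs/1 89): {"ay":76,"lhy":79,"yv":{"bs":[57,89,34,48,83,25],"fs":[15,15],"hu":48,"zgy":[14,84]}}
After op 16 (add /yv/zgy/1 72): {"ay":76,"lhy":79,"yv":{"bs":[57,89,34,48,83,25],"fs":[15,15],"hu":48,"zgy":[14,72,84]}}
After op 17 (add /yv/bs/0 87): {"ay":76,"lhy":79,"yv":{"bs":[87,57,89,34,48,83,25],"fs":[15,15],"hu":48,"zgy":[14,72,84]}}
After op 18 (replace /yv 91): {"ay":76,"lhy":79,"yv":91}
After op 19 (replace /lhy 24): {"ay":76,"lhy":24,"yv":91}
After op 20 (add /tam 37): {"ay":76,"lhy":24,"tam":37,"yv":91}
After op 21 (remove /tam): {"ay":76,"lhy":24,"yv":91}

Answer: {"ay":76,"lhy":24,"yv":91}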